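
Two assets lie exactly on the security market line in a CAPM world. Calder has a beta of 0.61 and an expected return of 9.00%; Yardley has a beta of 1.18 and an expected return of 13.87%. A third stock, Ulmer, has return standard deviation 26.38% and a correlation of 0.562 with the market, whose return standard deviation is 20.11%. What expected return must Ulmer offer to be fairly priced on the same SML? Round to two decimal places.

MRP = (13.87% − 9.00%) / (1.18 − 0.61) = 8.5439%
R_f = 9.00% − 0.61 × 8.5439% = 3.7882%
β_Ulmer = ρ·σ_i/σ_m = 0.562 × 26.38 / 20.11 = 0.7372
E(R_Ulmer) = R_f + β × MRP = 3.7882% + 0.7372 × 8.5439% = 10.09%

10.09%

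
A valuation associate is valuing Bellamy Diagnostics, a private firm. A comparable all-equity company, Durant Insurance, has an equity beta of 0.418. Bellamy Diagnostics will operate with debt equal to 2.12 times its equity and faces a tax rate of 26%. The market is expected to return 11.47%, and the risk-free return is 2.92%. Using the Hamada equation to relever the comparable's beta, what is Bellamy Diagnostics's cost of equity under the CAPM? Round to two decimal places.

β_L = β_U × [1 + (1 − t)(D/E)] = 0.418 × [1 + (1 − 0.26) × 2.12]
    = 0.418 × [1 + 0.74 × 2.12] = 0.418 × 2.5688 = 1.0738
MRP = 11.47% − 2.92% = 8.55%
E(R) = R_f + β_L × MRP = 2.92% + 1.0738 × 8.55% = 12.10%

12.10%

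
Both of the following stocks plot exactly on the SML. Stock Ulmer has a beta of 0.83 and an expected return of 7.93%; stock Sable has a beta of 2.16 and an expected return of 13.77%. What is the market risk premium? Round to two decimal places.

Both satisfy E(R) = R_f + β·MRP, so the slope of the SML is
MRP = (13.77% − 7.93%) / (2.16 − 0.83) = 5.84% / 1.33 = 4.3910%

4.39%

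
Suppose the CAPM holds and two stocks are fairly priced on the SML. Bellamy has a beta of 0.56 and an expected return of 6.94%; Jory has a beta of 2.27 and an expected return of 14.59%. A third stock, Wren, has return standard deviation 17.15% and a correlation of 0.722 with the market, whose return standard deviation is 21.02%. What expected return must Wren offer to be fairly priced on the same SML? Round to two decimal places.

MRP = (14.59% − 6.94%) / (2.27 − 0.56) = 4.4737%
R_f = 6.94% − 0.56 × 4.4737% = 4.4347%
β_Wren = ρ·σ_i/σ_m = 0.722 × 17.15 / 21.02 = 0.5891
E(R_Wren) = R_f + β × MRP = 4.4347% + 0.5891 × 4.4737% = 7.07%

7.07%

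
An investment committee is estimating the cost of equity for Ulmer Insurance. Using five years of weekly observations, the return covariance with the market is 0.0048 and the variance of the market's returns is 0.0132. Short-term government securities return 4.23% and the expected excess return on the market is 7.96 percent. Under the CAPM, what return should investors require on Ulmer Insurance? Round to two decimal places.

β = Cov(R_i, R_m) / Var(R_m) = 0.0048 / 0.0132 = 0.3636
E(R) = R_f + β × MRP = 4.23% + 0.3636 × 7.96% = 7.12%

7.12%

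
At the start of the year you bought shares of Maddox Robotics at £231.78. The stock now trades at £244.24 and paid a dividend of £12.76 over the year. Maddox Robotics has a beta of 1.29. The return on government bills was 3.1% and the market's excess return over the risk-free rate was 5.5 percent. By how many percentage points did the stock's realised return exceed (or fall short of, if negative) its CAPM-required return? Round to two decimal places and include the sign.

+0.69%

Realised HPR = (P1 + D1 − P0) / P0 = (244.24 + 12.76 − 231.78) / 231.78 = 25.22 / 231.78 = 10.8810%
CAPM required = R_f + β·MRP = 3.1% + 1.29 × 5.5% = 10.1950%
α = realised − required = 10.8810% − 10.1950% = +0.69%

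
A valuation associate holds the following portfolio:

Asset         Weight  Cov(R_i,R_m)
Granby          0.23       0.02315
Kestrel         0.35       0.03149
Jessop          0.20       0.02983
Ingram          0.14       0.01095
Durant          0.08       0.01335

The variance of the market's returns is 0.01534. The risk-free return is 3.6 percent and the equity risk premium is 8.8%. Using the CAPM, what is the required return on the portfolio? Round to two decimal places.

β_Granby = 0.02315 / 0.01534 = 1.5091
β_Kestrel = 0.03149 / 0.01534 = 2.0528
β_Jessop = 0.02983 / 0.01534 = 1.9446
β_Ingram = 0.01095 / 0.01534 = 0.7138
β_Durant = 0.01335 / 0.01534 = 0.8703
β_P = Σ w_i β_i = 0.23×1.5091 + 0.35×2.0528 + 0.20×1.9446 + 0.14×0.7138 + 0.08×0.8703 = 1.6240
E(R_P) = R_f + β_P × MRP = 3.6% + 1.6240 × 8.8% = 17.89%

17.89%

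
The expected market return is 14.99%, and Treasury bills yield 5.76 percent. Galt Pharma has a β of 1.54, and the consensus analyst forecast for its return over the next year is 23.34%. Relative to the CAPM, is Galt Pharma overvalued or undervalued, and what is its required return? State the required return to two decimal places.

MRP = 14.99% − 5.76% = 9.23%
Required return = R_f + β·MRP = 5.76% + 1.54 × 9.23% = 19.97%
Forecast 23.34% > required 19.97% → the stock plots above the SML → undervalued.

Undervalued; required return 19.97%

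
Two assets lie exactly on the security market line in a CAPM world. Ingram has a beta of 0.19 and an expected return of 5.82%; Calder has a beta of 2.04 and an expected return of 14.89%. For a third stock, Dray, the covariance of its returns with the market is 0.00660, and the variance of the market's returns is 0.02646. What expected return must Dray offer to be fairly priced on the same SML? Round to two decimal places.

6.11%

MRP = (14.89% − 5.82%) / (2.04 − 0.19) = 4.9027%
R_f = 5.82% − 0.19 × 4.9027% = 4.8885%
β_Dray = Cov / Var(R_m) = 0.00660 / 0.02646 = 0.2494
E(R_Dray) = R_f + β × MRP = 4.8885% + 0.2494 × 4.9027% = 6.11%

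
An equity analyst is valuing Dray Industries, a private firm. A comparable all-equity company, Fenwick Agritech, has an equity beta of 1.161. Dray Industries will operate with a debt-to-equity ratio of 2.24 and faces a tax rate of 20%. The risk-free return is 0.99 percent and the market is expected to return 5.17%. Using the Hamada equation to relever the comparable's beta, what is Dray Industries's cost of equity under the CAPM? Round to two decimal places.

14.54%

β_L = β_U × [1 + (1 − t)(D/E)] = 1.161 × [1 + (1 − 0.20) × 2.24]
    = 1.161 × [1 + 0.80 × 2.24] = 1.161 × 2.7920 = 3.2415
MRP = 5.17% − 0.99% = 4.18%
E(R) = R_f + β_L × MRP = 0.99% + 3.2415 × 4.18% = 14.54%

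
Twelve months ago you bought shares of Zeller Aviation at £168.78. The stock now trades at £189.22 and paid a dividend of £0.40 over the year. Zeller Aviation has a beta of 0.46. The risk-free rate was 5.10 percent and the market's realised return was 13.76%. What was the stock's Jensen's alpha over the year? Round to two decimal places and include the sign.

+3.26%

Realised HPR = (P1 + D1 − P0) / P0 = (189.22 + 0.40 − 168.78) / 168.78 = 20.84 / 168.78 = 12.3474%
MRP = 13.76% − 5.10% = 8.66%
CAPM required = R_f + β·MRP = 5.10% + 0.46 × 8.66% = 9.0836%
α = realised − required = 12.3474% − 9.0836% = +3.26%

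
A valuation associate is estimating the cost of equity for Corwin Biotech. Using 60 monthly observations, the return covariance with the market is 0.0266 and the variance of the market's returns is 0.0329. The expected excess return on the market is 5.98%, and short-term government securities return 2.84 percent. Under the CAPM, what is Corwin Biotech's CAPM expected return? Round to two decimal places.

β = Cov(R_i, R_m) / Var(R_m) = 0.0266 / 0.0329 = 0.8085
E(R) = R_f + β × MRP = 2.84% + 0.8085 × 5.98% = 7.67%

7.67%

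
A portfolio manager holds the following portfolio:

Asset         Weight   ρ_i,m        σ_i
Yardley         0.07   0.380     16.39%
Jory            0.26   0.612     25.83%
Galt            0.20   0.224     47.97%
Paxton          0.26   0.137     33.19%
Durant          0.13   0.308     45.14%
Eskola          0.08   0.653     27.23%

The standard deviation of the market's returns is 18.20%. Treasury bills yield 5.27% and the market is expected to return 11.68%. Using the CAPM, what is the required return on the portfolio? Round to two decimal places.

β_Yardley = 0.380 × 16.39% / 18.20% = 0.3422
β_Jory = 0.612 × 25.83% / 18.20% = 0.8686
β_Galt = 0.224 × 47.97% / 18.20% = 0.5904
β_Paxton = 0.137 × 33.19% / 18.20% = 0.2498
β_Durant = 0.308 × 45.14% / 18.20% = 0.7639
β_Eskola = 0.653 × 27.23% / 18.20% = 0.9770
β_P = Σ w_i β_i = 0.07×0.3422 + 0.26×0.8686 + 0.20×0.5904 + 0.26×0.2498 + 0.13×0.7639 + 0.08×0.9770 = 0.6103
MRP = 11.68% − 5.27% = 6.41%
E(R_P) = R_f + β_P × MRP = 5.27% + 0.6103 × 6.41% = 9.18%

9.18%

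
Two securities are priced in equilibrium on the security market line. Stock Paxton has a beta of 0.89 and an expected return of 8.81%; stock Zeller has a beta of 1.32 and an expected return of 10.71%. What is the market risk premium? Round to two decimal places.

Both satisfy E(R) = R_f + β·MRP, so the slope of the SML is
MRP = (10.71% − 8.81%) / (1.32 − 0.89) = 1.90% / 0.43 = 4.4186%

4.42%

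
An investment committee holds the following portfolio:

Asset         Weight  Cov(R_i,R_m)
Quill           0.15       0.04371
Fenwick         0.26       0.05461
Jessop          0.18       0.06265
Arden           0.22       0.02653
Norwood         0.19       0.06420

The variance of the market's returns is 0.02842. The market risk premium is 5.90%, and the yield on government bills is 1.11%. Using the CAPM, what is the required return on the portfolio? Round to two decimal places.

β_Quill = 0.04371 / 0.02842 = 1.5380
β_Fenwick = 0.05461 / 0.02842 = 1.9215
β_Jessop = 0.06265 / 0.02842 = 2.2044
β_Arden = 0.02653 / 0.02842 = 0.9335
β_Norwood = 0.06420 / 0.02842 = 2.2590
β_P = Σ w_i β_i = 0.15×1.5380 + 0.26×1.9215 + 0.18×2.2044 + 0.22×0.9335 + 0.19×2.2590 = 1.7617
E(R_P) = R_f + β_P × MRP = 1.11% + 1.7617 × 5.90% = 11.50%

11.50%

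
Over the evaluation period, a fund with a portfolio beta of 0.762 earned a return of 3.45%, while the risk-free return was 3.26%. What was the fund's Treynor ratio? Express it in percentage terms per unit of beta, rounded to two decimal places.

0.25%

Treynor = (R_P − R_f) / β_P = (3.45% − 3.26%) / 0.7620 = 0.19% / 0.7620 = 0.25%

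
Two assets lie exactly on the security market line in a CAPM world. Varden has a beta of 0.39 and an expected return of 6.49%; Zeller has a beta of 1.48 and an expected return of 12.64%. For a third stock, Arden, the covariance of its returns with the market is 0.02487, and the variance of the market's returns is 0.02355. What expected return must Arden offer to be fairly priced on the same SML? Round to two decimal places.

MRP = (12.64% − 6.49%) / (1.48 − 0.39) = 5.6422%
R_f = 6.49% − 0.39 × 5.6422% = 4.2895%
β_Arden = Cov / Var(R_m) = 0.02487 / 0.02355 = 1.0561
E(R_Arden) = R_f + β × MRP = 4.2895% + 1.0561 × 5.6422% = 10.25%

10.25%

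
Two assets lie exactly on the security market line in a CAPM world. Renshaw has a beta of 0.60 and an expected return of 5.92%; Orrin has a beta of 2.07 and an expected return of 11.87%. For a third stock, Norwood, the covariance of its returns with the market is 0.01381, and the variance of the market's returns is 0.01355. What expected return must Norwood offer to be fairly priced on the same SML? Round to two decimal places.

7.62%

MRP = (11.87% − 5.92%) / (2.07 − 0.60) = 4.0476%
R_f = 5.92% − 0.60 × 4.0476% = 3.4914%
β_Norwood = Cov / Var(R_m) = 0.01381 / 0.01355 = 1.0192
E(R_Norwood) = R_f + β × MRP = 3.4914% + 1.0192 × 4.0476% = 7.62%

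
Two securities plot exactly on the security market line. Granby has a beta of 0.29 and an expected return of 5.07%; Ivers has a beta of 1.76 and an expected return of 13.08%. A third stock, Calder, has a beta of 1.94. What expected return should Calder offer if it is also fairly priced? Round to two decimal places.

14.06%

MRP (SML slope) = (13.08% − 5.07%) / (1.76 − 0.29) = 8.01% / 1.47 = 5.4490%
R_f (intercept) = 5.07% − 0.29 × 5.4490% = 3.4898%
E(R_Calder) = R_f + β × MRP = 3.4898% + 1.94 × 5.4490% = 14.06%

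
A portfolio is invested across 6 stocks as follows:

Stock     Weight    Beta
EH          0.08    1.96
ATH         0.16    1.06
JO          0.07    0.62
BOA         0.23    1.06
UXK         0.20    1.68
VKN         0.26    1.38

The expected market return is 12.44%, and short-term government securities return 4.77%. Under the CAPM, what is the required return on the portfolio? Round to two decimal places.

14.81%

β_P = Σ w_i β_i = 0.08×1.96 + 0.16×1.06 + 0.07×0.62 + 0.23×1.06 + 0.20×1.68 + 0.26×1.38 = 1.3084
MRP = 12.44% − 4.77% = 7.67%
E(R_P) = R_f + β_P × MRP = 4.77% + 1.3084 × 7.67% = 14.81%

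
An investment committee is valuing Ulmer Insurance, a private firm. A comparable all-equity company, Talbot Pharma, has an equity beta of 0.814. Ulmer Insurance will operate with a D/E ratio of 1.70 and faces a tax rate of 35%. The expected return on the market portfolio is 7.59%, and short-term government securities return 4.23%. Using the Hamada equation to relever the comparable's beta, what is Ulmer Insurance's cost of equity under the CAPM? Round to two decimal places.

9.99%

β_L = β_U × [1 + (1 − t)(D/E)] = 0.814 × [1 + (1 − 0.35) × 1.70]
    = 0.814 × [1 + 0.65 × 1.70] = 0.814 × 2.1050 = 1.7135
MRP = 7.59% − 4.23% = 3.36%
E(R) = R_f + β_L × MRP = 4.23% + 1.7135 × 3.36% = 9.99%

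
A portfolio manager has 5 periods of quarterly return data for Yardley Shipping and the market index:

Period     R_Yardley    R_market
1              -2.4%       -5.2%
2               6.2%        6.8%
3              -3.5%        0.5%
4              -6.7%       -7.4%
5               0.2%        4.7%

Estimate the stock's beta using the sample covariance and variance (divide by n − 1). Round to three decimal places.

0.683

Mean R_i = (-2.4 + 6.2 − 3.5 − 6.7 + 0.2) / 5 = -1.2400%
Mean R_m = (-5.2 + 6.8 + 0.5 − 7.4 + 4.7) / 5 = -0.1200%
Σ(R_i − R̄_i)(R_m − R̄_m) = 102.6660  ⇒  Cov = 102.6660 / 4 = 25.6665
Σ(R_m − R̄_m)² = 150.3080  ⇒  Var(R_m) = 150.3080 / 4 = 37.5770
β = Cov / Var(R_m) = 25.6665 / 37.5770 = 0.6830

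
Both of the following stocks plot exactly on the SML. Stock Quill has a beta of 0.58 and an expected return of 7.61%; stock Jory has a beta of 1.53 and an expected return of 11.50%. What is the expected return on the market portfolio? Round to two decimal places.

9.33%

Both satisfy E(R) = R_f + β·MRP, so the slope of the SML is
MRP = (11.50% − 7.61%) / (1.53 − 0.58) = 3.89% / 0.95 = 4.0947%
R_f = E(R_Quill) − β_Quill·MRP = 7.61% − 0.58 × 4.0947% = 5.2351%
E(R_m) = R_f + MRP = 5.2351% + 4.0947% = 9.33%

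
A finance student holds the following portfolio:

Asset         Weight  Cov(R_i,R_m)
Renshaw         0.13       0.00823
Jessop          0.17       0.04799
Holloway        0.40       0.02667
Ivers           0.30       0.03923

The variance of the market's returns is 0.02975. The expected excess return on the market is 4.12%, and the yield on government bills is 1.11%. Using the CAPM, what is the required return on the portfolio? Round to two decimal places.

5.50%

β_Renshaw = 0.00823 / 0.02975 = 0.2766
β_Jessop = 0.04799 / 0.02975 = 1.6131
β_Holloway = 0.02667 / 0.02975 = 0.8965
β_Ivers = 0.03923 / 0.02975 = 1.3187
β_P = Σ w_i β_i = 0.13×0.2766 + 0.17×1.6131 + 0.40×0.8965 + 0.30×1.3187 = 1.0644
E(R_P) = R_f + β_P × MRP = 1.11% + 1.0644 × 4.12% = 5.50%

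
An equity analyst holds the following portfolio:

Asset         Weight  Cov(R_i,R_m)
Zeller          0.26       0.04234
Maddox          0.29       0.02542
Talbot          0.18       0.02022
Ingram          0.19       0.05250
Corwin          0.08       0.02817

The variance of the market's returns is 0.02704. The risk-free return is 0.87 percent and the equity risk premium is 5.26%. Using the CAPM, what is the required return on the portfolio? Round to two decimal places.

β_Zeller = 0.04234 / 0.02704 = 1.5658
β_Maddox = 0.02542 / 0.02704 = 0.9401
β_Talbot = 0.02022 / 0.02704 = 0.7478
β_Ingram = 0.05250 / 0.02704 = 1.9416
β_Corwin = 0.02817 / 0.02704 = 1.0418
β_P = Σ w_i β_i = 0.26×1.5658 + 0.29×0.9401 + 0.18×0.7478 + 0.19×1.9416 + 0.08×1.0418 = 1.2666
E(R_P) = R_f + β_P × MRP = 0.87% + 1.2666 × 5.26% = 7.53%

7.53%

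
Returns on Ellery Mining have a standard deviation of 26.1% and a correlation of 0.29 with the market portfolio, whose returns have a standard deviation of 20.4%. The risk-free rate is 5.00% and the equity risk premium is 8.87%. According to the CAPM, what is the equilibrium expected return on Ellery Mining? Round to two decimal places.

8.29%

β = ρ × σ_i / σ_m = 0.29 × 26.1% / 20.4% = 0.3710
E(R) = 5.00% + 0.3710 × 8.87% = 8.29%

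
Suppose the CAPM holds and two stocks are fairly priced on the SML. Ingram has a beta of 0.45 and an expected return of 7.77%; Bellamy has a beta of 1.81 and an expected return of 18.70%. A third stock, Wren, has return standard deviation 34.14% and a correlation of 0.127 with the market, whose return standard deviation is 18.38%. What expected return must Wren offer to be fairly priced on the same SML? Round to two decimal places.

MRP = (18.70% − 7.77%) / (1.81 − 0.45) = 8.0368%
R_f = 7.77% − 0.45 × 8.0368% = 4.1534%
β_Wren = ρ·σ_i/σ_m = 0.127 × 34.14 / 18.38 = 0.2359
E(R_Wren) = R_f + β × MRP = 4.1534% + 0.2359 × 8.0368% = 6.05%

6.05%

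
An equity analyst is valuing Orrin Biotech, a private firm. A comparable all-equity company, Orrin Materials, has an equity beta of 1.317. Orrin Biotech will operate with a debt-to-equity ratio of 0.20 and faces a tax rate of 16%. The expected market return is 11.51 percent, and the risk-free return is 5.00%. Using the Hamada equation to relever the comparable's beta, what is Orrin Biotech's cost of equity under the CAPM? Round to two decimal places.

β_L = β_U × [1 + (1 − t)(D/E)] = 1.317 × [1 + (1 − 0.16) × 0.20]
    = 1.317 × [1 + 0.84 × 0.20] = 1.317 × 1.1680 = 1.5383
MRP = 11.51% − 5.00% = 6.51%
E(R) = R_f + β_L × MRP = 5.00% + 1.5383 × 6.51% = 15.01%

15.01%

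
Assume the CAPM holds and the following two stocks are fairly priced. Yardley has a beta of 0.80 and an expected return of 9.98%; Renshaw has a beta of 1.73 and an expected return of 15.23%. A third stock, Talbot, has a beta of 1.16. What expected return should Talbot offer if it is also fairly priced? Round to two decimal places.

12.01%

MRP (SML slope) = (15.23% − 9.98%) / (1.73 − 0.80) = 5.25% / 0.93 = 5.6452%
R_f (intercept) = 9.98% − 0.80 × 5.6452% = 5.4638%
E(R_Talbot) = R_f + β × MRP = 5.4638% + 1.16 × 5.6452% = 12.01%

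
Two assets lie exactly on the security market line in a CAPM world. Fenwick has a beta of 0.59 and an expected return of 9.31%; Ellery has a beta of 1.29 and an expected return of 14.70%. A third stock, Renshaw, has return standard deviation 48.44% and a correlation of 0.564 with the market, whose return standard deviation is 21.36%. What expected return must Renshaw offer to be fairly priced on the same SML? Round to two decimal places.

14.62%

MRP = (14.70% − 9.31%) / (1.29 − 0.59) = 7.7000%
R_f = 9.31% − 0.59 × 7.7000% = 4.7670%
β_Renshaw = ρ·σ_i/σ_m = 0.564 × 48.44 / 21.36 = 1.2790
E(R_Renshaw) = R_f + β × MRP = 4.7670% + 1.2790 × 7.7000% = 14.62%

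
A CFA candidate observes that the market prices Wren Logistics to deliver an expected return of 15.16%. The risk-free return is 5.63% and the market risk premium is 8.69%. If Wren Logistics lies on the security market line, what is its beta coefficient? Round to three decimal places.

1.097

β = (E(R) − R_f) / MRP = (15.16% − 5.63%) / 8.69% = 9.53% / 8.69% = 1.097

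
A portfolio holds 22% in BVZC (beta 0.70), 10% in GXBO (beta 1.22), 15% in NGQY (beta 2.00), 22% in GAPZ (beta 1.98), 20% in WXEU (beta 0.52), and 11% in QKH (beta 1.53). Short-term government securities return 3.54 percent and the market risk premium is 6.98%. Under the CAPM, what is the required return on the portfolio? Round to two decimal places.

12.50%

β_P = Σ w_i β_i = 0.22×0.70 + 0.10×1.22 + 0.15×2.00 + 0.22×1.98 + 0.20×0.52 + 0.11×1.53 = 1.2839
E(R_P) = R_f + β_P × MRP = 3.54% + 1.2839 × 6.98% = 12.50%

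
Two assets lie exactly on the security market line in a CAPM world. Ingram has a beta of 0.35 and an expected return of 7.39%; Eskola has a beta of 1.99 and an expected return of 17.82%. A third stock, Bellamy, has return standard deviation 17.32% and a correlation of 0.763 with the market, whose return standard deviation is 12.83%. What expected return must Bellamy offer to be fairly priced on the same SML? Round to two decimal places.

MRP = (17.82% − 7.39%) / (1.99 − 0.35) = 6.3598%
R_f = 7.39% − 0.35 × 6.3598% = 5.1641%
β_Bellamy = ρ·σ_i/σ_m = 0.763 × 17.32 / 12.83 = 1.0300
E(R_Bellamy) = R_f + β × MRP = 5.1641% + 1.0300 × 6.3598% = 11.71%

11.71%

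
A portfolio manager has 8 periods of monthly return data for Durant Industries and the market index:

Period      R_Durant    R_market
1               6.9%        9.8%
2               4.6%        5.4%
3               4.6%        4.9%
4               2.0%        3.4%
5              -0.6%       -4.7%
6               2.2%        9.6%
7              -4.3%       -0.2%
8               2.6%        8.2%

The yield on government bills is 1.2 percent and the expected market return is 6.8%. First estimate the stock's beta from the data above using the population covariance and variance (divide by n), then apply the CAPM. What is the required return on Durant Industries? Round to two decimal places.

Mean R_i = (6.9 + 4.6 + 4.6 + 2.0 − 0.6 + 2.2 − 4.3 + 2.6) / 8 = 2.2500%
Mean R_m = (9.8 + 5.4 + 4.9 + 3.4 − 4.7 + 9.6 − 0.2 + 8.2) / 8 = 4.5500%
Σ(R_i − R̄_i)(R_m − R̄_m) = 86.0200  ⇒  Cov = 86.0200 / 8 = 10.7525
Σ(R_m − R̄_m)² = 176.6800  ⇒  Var(R_m) = 176.6800 / 8 = 22.0850
β = Cov / Var(R_m) = 10.7525 / 22.0850 = 0.4869
MRP = 6.8% − 1.2% = 5.60%
E(R) = R_f + β × MRP = 1.2% + 0.4869 × 5.6% = 3.93%

3.93%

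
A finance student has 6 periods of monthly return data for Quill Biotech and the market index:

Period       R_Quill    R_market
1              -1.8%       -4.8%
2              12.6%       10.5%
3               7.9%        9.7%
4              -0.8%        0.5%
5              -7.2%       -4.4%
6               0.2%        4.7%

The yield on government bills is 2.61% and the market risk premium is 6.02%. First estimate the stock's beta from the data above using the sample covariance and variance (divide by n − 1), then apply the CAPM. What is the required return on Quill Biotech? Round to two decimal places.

Mean R_i = (-1.8 + 12.6 + 7.9 − 0.8 − 7.2 + 0.2) / 6 = 1.8167%
Mean R_m = (-4.8 + 10.5 + 9.7 + 0.5 − 4.4 + 4.7) / 6 = 2.7000%
Σ(R_i − R̄_i)(R_m − R̄_m) = 220.3600  ⇒  Cov = 220.3600 / 5 = 44.0720
Σ(R_m − R̄_m)² = 225.3400  ⇒  Var(R_m) = 225.3400 / 5 = 45.0680
β = Cov / Var(R_m) = 44.0720 / 45.0680 = 0.9779
E(R) = R_f + β × MRP = 2.61% + 0.9779 × 6.02% = 8.50%

8.50%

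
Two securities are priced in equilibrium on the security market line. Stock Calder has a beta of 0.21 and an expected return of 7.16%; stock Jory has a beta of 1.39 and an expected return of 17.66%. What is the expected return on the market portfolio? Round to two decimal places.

14.19%

Both satisfy E(R) = R_f + β·MRP, so the slope of the SML is
MRP = (17.66% − 7.16%) / (1.39 − 0.21) = 10.50% / 1.18 = 8.8983%
R_f = E(R_Calder) − β_Calder·MRP = 7.16% − 0.21 × 8.8983% = 5.2914%
E(R_m) = R_f + MRP = 5.2914% + 8.8983% = 14.19%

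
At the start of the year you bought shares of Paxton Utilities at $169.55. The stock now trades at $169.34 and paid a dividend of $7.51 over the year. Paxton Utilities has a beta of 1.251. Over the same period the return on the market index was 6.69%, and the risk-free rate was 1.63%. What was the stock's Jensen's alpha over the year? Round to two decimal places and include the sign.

Realised HPR = (P1 + D1 − P0) / P0 = (169.34 + 7.51 − 169.55) / 169.55 = 7.30 / 169.55 = 4.3055%
MRP = 6.69% − 1.63% = 5.06%
CAPM required = R_f + β·MRP = 1.63% + 1.251 × 5.06% = 7.96006%
α = realised − required = 4.3055% − 7.96006% = -3.65%

-3.65%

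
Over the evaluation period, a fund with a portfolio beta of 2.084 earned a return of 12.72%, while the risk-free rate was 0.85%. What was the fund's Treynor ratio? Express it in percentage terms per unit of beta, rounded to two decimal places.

Treynor = (R_P − R_f) / β_P = (12.72% − 0.85%) / 2.0840 = 11.87% / 2.0840 = 5.70%

5.70%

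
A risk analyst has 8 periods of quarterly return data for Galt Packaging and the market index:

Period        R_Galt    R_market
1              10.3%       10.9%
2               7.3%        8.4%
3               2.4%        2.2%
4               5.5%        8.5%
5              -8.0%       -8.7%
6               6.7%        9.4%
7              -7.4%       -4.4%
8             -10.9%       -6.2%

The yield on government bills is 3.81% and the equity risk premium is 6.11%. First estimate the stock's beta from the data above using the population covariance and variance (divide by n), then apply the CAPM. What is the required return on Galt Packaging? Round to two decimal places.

Mean R_i = (10.3 + 7.3 + 2.4 + 5.5 − 8.0 + 6.7 − 7.4 − 10.9) / 8 = 0.7375%
Mean R_m = (10.9 + 8.4 + 2.2 + 8.5 − 8.7 + 9.4 − 4.4 − 6.2) / 8 = 2.5125%
Σ(R_i − R̄_i)(R_m − R̄_m) = 443.5163  ⇒  Cov = 443.5163 / 8 = 55.4395
Σ(R_m − R̄_m)² = 437.8088  ⇒  Var(R_m) = 437.8088 / 8 = 54.7261
β = Cov / Var(R_m) = 55.4395 / 54.7261 = 1.0130
E(R) = R_f + β × MRP = 3.81% + 1.0130 × 6.11% = 10.00%

10.00%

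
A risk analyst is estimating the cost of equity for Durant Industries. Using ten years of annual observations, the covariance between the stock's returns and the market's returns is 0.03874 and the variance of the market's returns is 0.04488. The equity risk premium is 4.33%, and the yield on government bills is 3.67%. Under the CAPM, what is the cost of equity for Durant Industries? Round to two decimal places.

7.41%

β = Cov(R_i, R_m) / Var(R_m) = 0.03874 / 0.04488 = 0.8632
E(R) = R_f + β × MRP = 3.67% + 0.8632 × 4.33% = 7.41%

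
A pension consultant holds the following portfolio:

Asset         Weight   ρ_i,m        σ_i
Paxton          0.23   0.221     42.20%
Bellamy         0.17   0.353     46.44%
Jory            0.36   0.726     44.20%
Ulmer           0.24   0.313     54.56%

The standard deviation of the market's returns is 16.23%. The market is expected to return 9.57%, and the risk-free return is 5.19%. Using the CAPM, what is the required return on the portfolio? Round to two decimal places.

β_Paxton = 0.221 × 42.20% / 16.23% = 0.5746
β_Bellamy = 0.353 × 46.44% / 16.23% = 1.0101
β_Jory = 0.726 × 44.20% / 16.23% = 1.9772
β_Ulmer = 0.313 × 54.56% / 16.23% = 1.0522
β_P = Σ w_i β_i = 0.23×0.5746 + 0.17×1.0101 + 0.36×1.9772 + 0.24×1.0522 = 1.2682
MRP = 9.57% − 5.19% = 4.38%
E(R_P) = R_f + β_P × MRP = 5.19% + 1.2682 × 4.38% = 10.74%

10.74%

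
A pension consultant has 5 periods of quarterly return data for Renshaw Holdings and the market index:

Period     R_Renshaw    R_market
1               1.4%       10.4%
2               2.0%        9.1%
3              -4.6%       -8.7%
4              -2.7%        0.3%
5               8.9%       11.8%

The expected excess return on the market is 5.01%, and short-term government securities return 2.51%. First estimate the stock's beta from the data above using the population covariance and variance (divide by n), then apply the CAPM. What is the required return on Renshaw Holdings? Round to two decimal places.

5.07%

Mean R_i = (1.4 + 2.0 − 4.6 − 2.7 + 8.9) / 5 = 1.0000%
Mean R_m = (10.4 + 9.1 − 8.7 + 0.3 + 11.8) / 5 = 4.5800%
Σ(R_i − R̄_i)(R_m − R̄_m) = 154.0900  ⇒  Cov = 154.0900 / 5 = 30.8180
Σ(R_m − R̄_m)² = 301.1080  ⇒  Var(R_m) = 301.1080 / 5 = 60.2216
β = Cov / Var(R_m) = 30.8180 / 60.2216 = 0.5117
E(R) = R_f + β × MRP = 2.51% + 0.5117 × 5.01% = 5.07%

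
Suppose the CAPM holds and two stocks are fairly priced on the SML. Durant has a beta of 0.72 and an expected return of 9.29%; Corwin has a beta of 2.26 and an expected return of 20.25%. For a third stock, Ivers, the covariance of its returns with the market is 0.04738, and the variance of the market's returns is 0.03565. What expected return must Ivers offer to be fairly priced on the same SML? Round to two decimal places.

MRP = (20.25% − 9.29%) / (2.26 − 0.72) = 7.1169%
R_f = 9.29% − 0.72 × 7.1169% = 4.1658%
β_Ivers = Cov / Var(R_m) = 0.04738 / 0.03565 = 1.3290
E(R_Ivers) = R_f + β × MRP = 4.1658% + 1.3290 × 7.1169% = 13.62%

13.62%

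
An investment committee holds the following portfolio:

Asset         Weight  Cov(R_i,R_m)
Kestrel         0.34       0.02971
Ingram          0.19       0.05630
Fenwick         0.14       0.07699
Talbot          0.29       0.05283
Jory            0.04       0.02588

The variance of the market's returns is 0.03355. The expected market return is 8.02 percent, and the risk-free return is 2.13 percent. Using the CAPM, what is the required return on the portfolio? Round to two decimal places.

β_Kestrel = 0.02971 / 0.03355 = 0.8855
β_Ingram = 0.05630 / 0.03355 = 1.6781
β_Fenwick = 0.07699 / 0.03355 = 2.2948
β_Talbot = 0.05283 / 0.03355 = 1.5747
β_Jory = 0.02588 / 0.03355 = 0.7714
β_P = Σ w_i β_i = 0.34×0.8855 + 0.19×1.6781 + 0.14×2.2948 + 0.29×1.5747 + 0.04×0.7714 = 1.4287
MRP = 8.02% − 2.13% = 5.89%
E(R_P) = R_f + β_P × MRP = 2.13% + 1.4287 × 5.89% = 10.55%

10.55%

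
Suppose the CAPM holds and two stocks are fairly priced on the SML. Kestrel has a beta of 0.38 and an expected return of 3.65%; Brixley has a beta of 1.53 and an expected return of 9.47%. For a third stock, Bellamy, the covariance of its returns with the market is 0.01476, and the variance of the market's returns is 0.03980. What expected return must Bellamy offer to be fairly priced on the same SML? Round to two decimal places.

MRP = (9.47% − 3.65%) / (1.53 − 0.38) = 5.0609%
R_f = 3.65% − 0.38 × 5.0609% = 1.7269%
β_Bellamy = Cov / Var(R_m) = 0.01476 / 0.03980 = 0.3709
E(R_Bellamy) = R_f + β × MRP = 1.7269% + 0.3709 × 5.0609% = 3.60%

3.60%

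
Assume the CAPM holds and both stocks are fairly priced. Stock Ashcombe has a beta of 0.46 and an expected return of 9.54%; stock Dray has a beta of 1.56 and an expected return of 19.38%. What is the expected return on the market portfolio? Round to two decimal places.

14.37%

Both satisfy E(R) = R_f + β·MRP, so the slope of the SML is
MRP = (19.38% − 9.54%) / (1.56 − 0.46) = 9.84% / 1.10 = 8.9455%
R_f = E(R_Ashcombe) − β_Ashcombe·MRP = 9.54% − 0.46 × 8.9455% = 5.4251%
E(R_m) = R_f + MRP = 5.4251% + 8.9455% = 14.37%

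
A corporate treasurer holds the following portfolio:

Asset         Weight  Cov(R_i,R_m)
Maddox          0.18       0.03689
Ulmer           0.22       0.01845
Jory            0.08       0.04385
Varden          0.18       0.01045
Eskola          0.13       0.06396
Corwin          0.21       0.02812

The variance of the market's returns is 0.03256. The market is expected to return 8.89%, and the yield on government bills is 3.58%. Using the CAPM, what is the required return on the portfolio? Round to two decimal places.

8.52%

β_Maddox = 0.03689 / 0.03256 = 1.1330
β_Ulmer = 0.01845 / 0.03256 = 0.5666
β_Jory = 0.04385 / 0.03256 = 1.3467
β_Varden = 0.01045 / 0.03256 = 0.3209
β_Eskola = 0.06396 / 0.03256 = 1.9644
β_Corwin = 0.02812 / 0.03256 = 0.8636
β_P = Σ w_i β_i = 0.18×1.1330 + 0.22×0.5666 + 0.08×1.3467 + 0.18×0.3209 + 0.13×1.9644 + 0.21×0.8636 = 0.9308
MRP = 8.89% − 3.58% = 5.31%
E(R_P) = R_f + β_P × MRP = 3.58% + 0.9308 × 5.31% = 8.52%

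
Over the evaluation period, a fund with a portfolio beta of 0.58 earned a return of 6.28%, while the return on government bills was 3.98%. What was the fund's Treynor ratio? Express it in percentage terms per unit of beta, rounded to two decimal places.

Treynor = (R_P − R_f) / β_P = (6.28% − 3.98%) / 0.5800 = 2.30% / 0.5800 = 3.97%

3.97%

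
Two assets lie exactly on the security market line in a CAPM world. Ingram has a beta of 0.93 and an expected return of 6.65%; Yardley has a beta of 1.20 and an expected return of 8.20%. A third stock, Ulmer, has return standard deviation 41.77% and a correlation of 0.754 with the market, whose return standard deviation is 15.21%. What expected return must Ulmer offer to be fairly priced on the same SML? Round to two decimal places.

13.20%

MRP = (8.20% − 6.65%) / (1.20 − 0.93) = 5.7407%
R_f = 6.65% − 0.93 × 5.7407% = 1.3111%
β_Ulmer = ρ·σ_i/σ_m = 0.754 × 41.77 / 15.21 = 2.0706
E(R_Ulmer) = R_f + β × MRP = 1.3111% + 2.0706 × 5.7407% = 13.20%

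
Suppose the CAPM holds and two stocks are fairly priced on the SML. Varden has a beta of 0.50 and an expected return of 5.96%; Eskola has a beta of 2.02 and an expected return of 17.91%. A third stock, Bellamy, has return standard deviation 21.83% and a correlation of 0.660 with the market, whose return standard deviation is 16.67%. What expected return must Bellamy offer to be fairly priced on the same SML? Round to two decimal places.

8.82%

MRP = (17.91% − 5.96%) / (2.02 − 0.50) = 7.8618%
R_f = 5.96% − 0.50 × 7.8618% = 2.0291%
β_Bellamy = ρ·σ_i/σ_m = 0.660 × 21.83 / 16.67 = 0.8643
E(R_Bellamy) = R_f + β × MRP = 2.0291% + 0.8643 × 7.8618% = 8.82%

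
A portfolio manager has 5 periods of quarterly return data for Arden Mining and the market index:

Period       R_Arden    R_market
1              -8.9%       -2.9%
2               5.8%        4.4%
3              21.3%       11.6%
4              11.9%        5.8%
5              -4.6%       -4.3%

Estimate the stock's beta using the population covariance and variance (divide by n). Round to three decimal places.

Mean R_i = (-8.9 + 5.8 + 21.3 + 11.9 − 4.6) / 5 = 5.1000%
Mean R_m = (-2.9 + 4.4 + 11.6 + 5.8 − 4.3) / 5 = 2.9200%
Σ(R_i − R̄_i)(R_m − R̄_m) = 312.7500  ⇒  Cov = 312.7500 / 5 = 62.5500
Σ(R_m − R̄_m)² = 171.8280  ⇒  Var(R_m) = 171.8280 / 5 = 34.3656
β = Cov / Var(R_m) = 62.5500 / 34.3656 = 1.8201

1.820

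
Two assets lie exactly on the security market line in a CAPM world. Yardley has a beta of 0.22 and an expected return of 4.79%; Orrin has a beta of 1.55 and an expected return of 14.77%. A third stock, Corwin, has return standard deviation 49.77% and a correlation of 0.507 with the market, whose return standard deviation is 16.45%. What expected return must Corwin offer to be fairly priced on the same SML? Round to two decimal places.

MRP = (14.77% − 4.79%) / (1.55 − 0.22) = 7.5038%
R_f = 4.79% − 0.22 × 7.5038% = 3.1392%
β_Corwin = ρ·σ_i/σ_m = 0.507 × 49.77 / 16.45 = 1.5339
E(R_Corwin) = R_f + β × MRP = 3.1392% + 1.5339 × 7.5038% = 14.65%

14.65%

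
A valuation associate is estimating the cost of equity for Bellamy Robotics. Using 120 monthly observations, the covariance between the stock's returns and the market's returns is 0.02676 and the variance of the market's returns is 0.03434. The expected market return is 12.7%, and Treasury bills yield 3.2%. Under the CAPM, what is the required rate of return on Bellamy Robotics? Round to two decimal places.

10.60%

β = Cov(R_i, R_m) / Var(R_m) = 0.02676 / 0.03434 = 0.7793
MRP = 12.7% − 3.2% = 9.50%
E(R) = R_f + β × MRP = 3.2% + 0.7793 × 9.5% = 10.60%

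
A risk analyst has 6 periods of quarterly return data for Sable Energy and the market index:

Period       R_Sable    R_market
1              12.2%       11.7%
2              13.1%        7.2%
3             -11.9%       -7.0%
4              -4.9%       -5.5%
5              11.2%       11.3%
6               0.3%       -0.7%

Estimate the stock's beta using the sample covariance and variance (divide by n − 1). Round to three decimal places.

1.198

Mean R_i = (12.2 + 13.1 − 11.9 − 4.9 + 11.2 + 0.3) / 6 = 3.3333%
Mean R_m = (11.7 + 7.2 − 7.0 − 5.5 + 11.3 − 0.7) / 6 = 2.8333%
Σ(R_i − R̄_i)(R_m − R̄_m) = 416.9933  ⇒  Cov = 416.9933 / 5 = 83.3987
Σ(R_m − R̄_m)² = 347.9933  ⇒  Var(R_m) = 347.9933 / 5 = 69.5987
β = Cov / Var(R_m) = 83.3987 / 69.5987 = 1.1983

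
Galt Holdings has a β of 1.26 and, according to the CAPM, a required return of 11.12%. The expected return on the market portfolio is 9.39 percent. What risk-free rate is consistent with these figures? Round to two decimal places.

E(R) = R_f + β(E(R_m) − R_f) = R_f(1 − β) + β·E(R_m)
11.12% = R_f × (1 − 1.26) + 1.26 × 9.39%
11.12% = R_f × -0.26 + 11.8314%
R_f = (11.12% − 11.8314%) / -0.26 = 2.74%

2.74%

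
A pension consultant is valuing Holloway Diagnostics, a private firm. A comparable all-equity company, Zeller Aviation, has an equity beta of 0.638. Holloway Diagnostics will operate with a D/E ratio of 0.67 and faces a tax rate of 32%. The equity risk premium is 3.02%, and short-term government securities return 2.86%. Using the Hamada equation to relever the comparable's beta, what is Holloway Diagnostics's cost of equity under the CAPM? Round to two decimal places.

5.66%

β_L = β_U × [1 + (1 − t)(D/E)] = 0.638 × [1 + (1 − 0.32) × 0.67]
    = 0.638 × [1 + 0.68 × 0.67] = 0.638 × 1.4556 = 0.9287
E(R) = R_f + β_L × MRP = 2.86% + 0.9287 × 3.02% = 5.66%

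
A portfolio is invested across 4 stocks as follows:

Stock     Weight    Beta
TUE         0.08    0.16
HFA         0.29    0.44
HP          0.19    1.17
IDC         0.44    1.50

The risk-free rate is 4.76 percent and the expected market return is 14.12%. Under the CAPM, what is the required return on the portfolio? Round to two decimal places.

14.33%

β_P = Σ w_i β_i = 0.08×0.16 + 0.29×0.44 + 0.19×1.17 + 0.44×1.50 = 1.0227
MRP = 14.12% − 4.76% = 9.36%
E(R_P) = R_f + β_P × MRP = 4.76% + 1.0227 × 9.36% = 14.33%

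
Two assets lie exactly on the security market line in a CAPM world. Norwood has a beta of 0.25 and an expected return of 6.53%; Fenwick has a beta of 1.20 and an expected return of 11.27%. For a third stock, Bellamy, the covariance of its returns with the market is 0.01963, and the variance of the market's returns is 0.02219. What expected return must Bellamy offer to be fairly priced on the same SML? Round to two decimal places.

MRP = (11.27% − 6.53%) / (1.20 − 0.25) = 4.9895%
R_f = 6.53% − 0.25 × 4.9895% = 5.2826%
β_Bellamy = Cov / Var(R_m) = 0.01963 / 0.02219 = 0.8846
E(R_Bellamy) = R_f + β × MRP = 5.2826% + 0.8846 × 4.9895% = 9.70%

9.70%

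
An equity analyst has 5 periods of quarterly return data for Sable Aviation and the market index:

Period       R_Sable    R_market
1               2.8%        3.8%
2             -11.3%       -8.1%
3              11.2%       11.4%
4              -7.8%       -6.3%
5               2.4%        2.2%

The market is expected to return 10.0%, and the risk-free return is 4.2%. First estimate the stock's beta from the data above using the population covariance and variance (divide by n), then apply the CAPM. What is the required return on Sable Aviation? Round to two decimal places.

10.76%

Mean R_i = (2.8 − 11.3 + 11.2 − 7.8 + 2.4) / 5 = -0.5400%
Mean R_m = (3.8 − 8.1 + 11.4 − 6.3 + 2.2) / 5 = 0.6000%
Σ(R_i − R̄_i)(R_m − R̄_m) = 285.8900  ⇒  Cov = 285.8900 / 5 = 57.1780
Σ(R_m − R̄_m)² = 252.7400  ⇒  Var(R_m) = 252.7400 / 5 = 50.5480
β = Cov / Var(R_m) = 57.1780 / 50.5480 = 1.1312
MRP = 10.0% − 4.2% = 5.80%
E(R) = R_f + β × MRP = 4.2% + 1.1312 × 5.8% = 10.76%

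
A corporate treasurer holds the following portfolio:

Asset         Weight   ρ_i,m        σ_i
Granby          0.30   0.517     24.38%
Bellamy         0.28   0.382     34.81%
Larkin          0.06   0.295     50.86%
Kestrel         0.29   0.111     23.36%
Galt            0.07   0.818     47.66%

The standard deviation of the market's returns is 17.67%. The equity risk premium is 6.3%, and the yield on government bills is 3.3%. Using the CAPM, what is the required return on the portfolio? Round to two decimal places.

β_Granby = 0.517 × 24.38% / 17.67% = 0.7133
β_Bellamy = 0.382 × 34.81% / 17.67% = 0.7525
β_Larkin = 0.295 × 50.86% / 17.67% = 0.8491
β_Kestrel = 0.111 × 23.36% / 17.67% = 0.1467
β_Galt = 0.818 × 47.66% / 17.67% = 2.2063
β_P = Σ w_i β_i = 0.30×0.7133 + 0.28×0.7525 + 0.06×0.8491 + 0.29×0.1467 + 0.07×2.2063 = 0.6726
E(R_P) = R_f + β_P × MRP = 3.3% + 0.6726 × 6.3% = 7.54%

7.54%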